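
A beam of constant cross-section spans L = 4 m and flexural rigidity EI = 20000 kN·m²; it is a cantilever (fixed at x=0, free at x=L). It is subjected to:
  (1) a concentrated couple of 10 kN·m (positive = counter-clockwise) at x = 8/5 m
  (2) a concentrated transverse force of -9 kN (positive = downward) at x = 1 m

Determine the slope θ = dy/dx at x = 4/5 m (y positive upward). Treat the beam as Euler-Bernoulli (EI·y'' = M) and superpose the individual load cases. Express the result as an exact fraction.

θ(4/5) = 77/125000 rad

Load 1 — applied couple M₀=10 kN·m at a=8/5 m (b=L-a=12/5):
  θ_1 = M₀x/EI  [x≤a] = 10·(4/5)/20000 = 1/2500 rad
Load 2 — point force P=-9 kN at a=1 m (b=L-a=3):
  θ_2 = -Px(2a-x)/(2EI)  [x≤a] = -(-9)·(4/5)·(2·1-(4/5))/(2·20000) = 27/125000 rad
Superposition: θ = Σ θ_i = 77/125000 rad ≈ 0.000616 rad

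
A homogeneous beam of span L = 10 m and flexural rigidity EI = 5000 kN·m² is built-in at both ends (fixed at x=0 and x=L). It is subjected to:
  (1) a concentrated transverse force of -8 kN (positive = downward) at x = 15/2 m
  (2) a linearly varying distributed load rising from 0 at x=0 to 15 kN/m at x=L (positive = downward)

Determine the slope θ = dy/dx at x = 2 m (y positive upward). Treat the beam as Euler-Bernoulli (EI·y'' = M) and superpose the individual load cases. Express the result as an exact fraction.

Load 1 — point force P=-8 kN at a=15/2 m (b=L-a=5/2):
  θ_1 = -Pb²x(2aL-(3a+b)x)/(2L³EI)  [x≤a] = -(-8)·(5/2)²·2·(2·(15/2)·10-(3·(15/2)+(5/2))·2)/(2·10³·5000) = 1/1000 rad
Load 2 — triangular load w₀=15 kN/m (0→w₀ over full span):
  θ_2 = -w₀(2x(L-x)(L-2x)(x+2L)+x²(L-x)²)/(120LEI) = -15·(2·2·(10-2)·(10-2·2)·(2+2·10)+2²·(10-2)²)/(120·10·5000) = -7/625 rad
Superposition: θ = Σ θ_i = -51/5000 rad ≈ -0.010200 rad

θ(2) = -51/5000 rad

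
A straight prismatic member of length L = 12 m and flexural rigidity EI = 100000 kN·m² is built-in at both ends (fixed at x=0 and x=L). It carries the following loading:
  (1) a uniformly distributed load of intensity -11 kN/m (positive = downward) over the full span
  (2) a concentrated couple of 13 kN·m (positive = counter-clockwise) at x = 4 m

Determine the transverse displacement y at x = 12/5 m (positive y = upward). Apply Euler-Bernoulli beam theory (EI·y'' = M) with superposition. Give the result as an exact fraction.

Load 1 — uniform load w=-11 kN/m over full span:
  y_1 = -wx²(L-x)²/(24EI) = -(-11)·(12/5)²·(12-(12/5))²/(24·100000) = 4752/1953125 m
Load 2 — applied couple M₀=13 kN·m at a=4 m (b=L-a=8):
  y_2 = (R_Ax³/6 - M_Ax²/2)/EI  [x≤a] with R_A=13/9, M_A=0 = ((13/9)·(12/5)³/6 - 0·(12/5)²/2)/100000 = 13/390625 m
Superposition: y = Σ y_i = 4817/1953125 m ≈ 0.002466 m

y(12/5) = 4817/1953125 m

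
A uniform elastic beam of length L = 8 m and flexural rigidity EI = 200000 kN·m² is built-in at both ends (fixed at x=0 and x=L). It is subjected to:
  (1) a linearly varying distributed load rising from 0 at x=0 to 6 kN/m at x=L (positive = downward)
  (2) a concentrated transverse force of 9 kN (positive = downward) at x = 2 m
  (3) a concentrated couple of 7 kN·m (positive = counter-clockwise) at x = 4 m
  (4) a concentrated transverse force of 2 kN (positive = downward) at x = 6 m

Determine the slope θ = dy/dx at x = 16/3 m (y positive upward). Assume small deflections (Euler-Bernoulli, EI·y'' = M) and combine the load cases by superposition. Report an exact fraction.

Load 1 — triangular load w₀=6 kN/m (0→w₀ over full span):
  θ_1 = -w₀(2x(L-x)(L-2x)(x+2L)+x²(L-x)²)/(120LEI) = -6·(2·(16/3)·(8-(16/3))·(8-2·(16/3))·((16/3)+2·8)+(16/3)²·(8-(16/3))²)/(120·8·200000) = 56/1265625 rad
Load 2 — point force P=9 kN at a=2 m (b=L-a=6):
  θ_2 = Pa²(L-x)(2bL-(3b+a)(L-x))/(2L³EI)  [x>a] = 9·2²·(8-(16/3))·(2·6·8-(3·6+2)·(8-(16/3)))/(2·8³·200000) = 1/50000 rad
Load 3 — applied couple M₀=7 kN·m at a=4 m (b=L-a=4):
  θ_3 = (R_Ax²/2 - M_Ax - M₀(x-a))/EI  [x>a] with R_A=21/16, M_A=7/4 = ((21/16)·(16/3)²/2 - (7/4)·(16/3) - 7·((16/3)-4))/200000 = 0 rad
Load 4 — point force P=2 kN at a=6 m (b=L-a=2):
  θ_4 = -Pb²x(2aL-(3a+b)x)/(2L³EI)  [x≤a] = -2·2²·(16/3)·(2·6·8-(3·6+2)·(16/3))/(2·8³·200000) = 1/450000 rad
Superposition: θ = Σ θ_i = 673/10125000 rad ≈ 0.000066 rad

θ(16/3) = 673/10125000 rad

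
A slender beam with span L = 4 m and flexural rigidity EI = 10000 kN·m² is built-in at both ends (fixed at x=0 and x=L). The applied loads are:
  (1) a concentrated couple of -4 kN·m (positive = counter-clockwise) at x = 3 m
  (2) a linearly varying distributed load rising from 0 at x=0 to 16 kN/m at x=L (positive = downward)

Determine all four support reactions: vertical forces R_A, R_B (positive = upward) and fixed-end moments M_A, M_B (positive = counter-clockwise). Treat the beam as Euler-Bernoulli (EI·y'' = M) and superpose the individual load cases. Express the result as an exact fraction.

R_A = 339/40 kN, M_A = 437/60 kN·m, R_B = 941/40 kN, M_B = -241/20 kN·m

Load 1 — applied couple M₀=-4 kN·m at a=3 m (b=L-a=1):
  R_A = 6M₀ab/L³ = 6·(-4)·3·1/4³ = -9/8 kN
  M_A = M₀b(2a-b)/L² = (-4)·1·(2·3-1)/4² = -5/4 kN·m
  R_B = -6M₀ab/L³ = -6·(-4)·3·1/4³ = 9/8 kN
  M_B = M₀a(2b-a)/L² = (-4)·3·(2·1-3)/4² = 3/4 kN·m
Load 2 — triangular load w₀=16 kN/m (0→w₀ over full span):
  R_A = 3w₀L/20 = 3·16·4/20 = 48/5 kN
  M_A = w₀L²/30 = 16·4²/30 = 128/15 kN·m
  R_B = 7w₀L/20 = 7·16·4/20 = 112/5 kN
  M_B = -w₀L²/20 = -16·4²/20 = -64/5 kN·m
Superposition: R_A = 339/40 kN, M_A = 437/60 kN·m, R_B = 941/40 kN, M_B = -241/20 kN·m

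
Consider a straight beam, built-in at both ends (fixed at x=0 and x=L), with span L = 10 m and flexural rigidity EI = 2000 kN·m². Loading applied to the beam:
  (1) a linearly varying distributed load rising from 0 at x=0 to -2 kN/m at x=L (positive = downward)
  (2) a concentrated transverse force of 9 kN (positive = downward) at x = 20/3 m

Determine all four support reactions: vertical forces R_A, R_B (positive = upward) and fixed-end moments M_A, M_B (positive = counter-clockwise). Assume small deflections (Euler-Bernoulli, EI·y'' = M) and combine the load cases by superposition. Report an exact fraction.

R_A = -2/3 kN, M_A = 0 kN·m, R_B = -1/3 kN, M_B = -10/3 kN·m

Load 1 — triangular load w₀=-2 kN/m (0→w₀ over full span):
  R_A = 3w₀L/20 = 3·(-2)·10/20 = -3 kN
  M_A = w₀L²/30 = (-2)·10²/30 = -20/3 kN·m
  R_B = 7w₀L/20 = 7·(-2)·10/20 = -7 kN
  M_B = -w₀L²/20 = -(-2)·10²/20 = 10 kN·m
Load 2 — point force P=9 kN at a=20/3 m (b=L-a=10/3):
  R_A = Pb²(3a+b)/L³ = 9·(10/3)²·(3·(20/3)+(10/3))/10³ = 7/3 kN
  M_A = Pab²/L² = 9·(20/3)·(10/3)²/10² = 20/3 kN·m
  R_B = Pa²(a+3b)/L³ = 9·(20/3)²·((20/3)+3·(10/3))/10³ = 20/3 kN
  M_B = -Pa²b/L² = -9·(20/3)²·(10/3)/10² = -40/3 kN·m
Superposition: R_A = -2/3 kN, M_A = 0 kN·m, R_B = -1/3 kN, M_B = -10/3 kN·m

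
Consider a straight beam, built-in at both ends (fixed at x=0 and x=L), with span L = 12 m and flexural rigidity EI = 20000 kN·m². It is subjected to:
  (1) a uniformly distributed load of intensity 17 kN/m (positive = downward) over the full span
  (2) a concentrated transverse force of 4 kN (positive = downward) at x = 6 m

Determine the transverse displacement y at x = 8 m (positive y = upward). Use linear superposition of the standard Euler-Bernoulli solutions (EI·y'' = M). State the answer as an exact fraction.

y(8) = -47/1250 m

Load 1 — uniform load w=17 kN/m over full span:
  y_1 = -wx²(L-x)²/(24EI) = -17·8²·(12-8)²/(24·20000) = -68/1875 m
Load 2 — point force P=4 kN at a=6 m (b=L-a=6):
  y_2 = -Pa²(L-x)²(3bL-(3b+a)(L-x))/(6L³EI)  [x>a] = -4·6²·(12-8)²·(3·6·12-(3·6+6)·(12-8))/(6·12³·20000) = -1/750 m
Superposition: y = Σ y_i = -47/1250 m ≈ -0.037600 m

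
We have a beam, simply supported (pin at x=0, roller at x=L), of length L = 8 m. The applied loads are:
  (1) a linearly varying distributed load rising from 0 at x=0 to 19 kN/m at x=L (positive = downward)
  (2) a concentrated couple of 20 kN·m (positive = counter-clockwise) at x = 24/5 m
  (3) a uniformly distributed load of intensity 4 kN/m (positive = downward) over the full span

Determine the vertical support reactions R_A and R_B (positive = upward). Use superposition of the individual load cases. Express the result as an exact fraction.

R_A = 263/6 kN, R_B = 385/6 kN

Load 1 — triangular load w₀=19 kN/m (0→w₀ over full span):
  R_A = w₀L/6 = 19·8/6 = 76/3 kN
  R_B = w₀L/3 = 19·8/3 = 152/3 kN
Load 2 — applied couple M₀=20 kN·m at a=24/5 m (b=L-a=16/5):
  R_A = M₀/L = 20/8 = 5/2 kN
  R_B = -M₀/L = -20/8 = -5/2 kN
Load 3 — uniform load w=4 kN/m over full span:
  R_A = wL/2 = 4·8/2 = 16 kN
  R_B = wL/2 = 4·8/2 = 16 kN
Superposition: R_A = 263/6 kN, R_B = 385/6 kN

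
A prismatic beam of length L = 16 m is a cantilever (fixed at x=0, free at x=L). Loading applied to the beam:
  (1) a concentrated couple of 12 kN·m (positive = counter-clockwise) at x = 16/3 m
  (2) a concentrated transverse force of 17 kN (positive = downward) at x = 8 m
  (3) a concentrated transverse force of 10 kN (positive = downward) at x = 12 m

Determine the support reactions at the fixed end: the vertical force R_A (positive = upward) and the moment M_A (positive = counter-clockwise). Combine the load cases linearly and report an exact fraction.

R_A = 27 kN, M_A = 244 kN·m

Load 1 — applied couple M₀=12 kN·m at a=16/3 m (b=L-a=32/3):
  R_A = 0 kN
  M_A = -M₀ = -12 kN·m
Load 2 — point force P=17 kN at a=8 m (b=L-a=8):
  R_A = P = 17 kN
  M_A = Pa = 17·8 = 136 kN·m
Load 3 — point force P=10 kN at a=12 m (b=L-a=4):
  R_A = P = 10 kN
  M_A = Pa = 10·12 = 120 kN·m
Superposition: R_A = 27 kN, M_A = 244 kN·m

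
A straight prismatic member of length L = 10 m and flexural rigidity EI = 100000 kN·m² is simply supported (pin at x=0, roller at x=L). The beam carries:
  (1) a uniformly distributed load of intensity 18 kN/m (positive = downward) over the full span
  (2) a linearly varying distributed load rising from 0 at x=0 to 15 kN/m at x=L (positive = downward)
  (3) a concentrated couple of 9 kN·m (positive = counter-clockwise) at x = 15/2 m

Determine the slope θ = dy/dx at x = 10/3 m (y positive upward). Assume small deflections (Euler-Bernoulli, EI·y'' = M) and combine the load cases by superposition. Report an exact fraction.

θ(10/3) = -137063/25920000 rad

Load 1 — uniform load w=18 kN/m over full span:
  θ_1 = -w(L³-6Lx²+4x³)/(24EI) = -18·(10³-6·10·(10/3)²+4·(10/3)³)/(24·100000) = -13/3600 rad
Load 2 — triangular load w₀=15 kN/m (0→w₀ over full span):
  θ_2 = -w₀(7L⁴-30L²x²+15x⁴)/(360LEI) = -15·(7·10⁴-30·10²·(10/3)²+15·(10/3)⁴)/(360·10·100000) = -13/8100 rad
Load 3 — applied couple M₀=9 kN·m at a=15/2 m (b=L-a=5/2):
  θ_3 = (M₀x²/(2L)+C₁)/EI  [x≤a] with C₁=M₀(3b²-L²)/(6L)=-195/16 = (9·(10/3)²/(2·10)+(-195/16))/100000 = -23/320000 rad
Superposition: θ = Σ θ_i = -137063/25920000 rad ≈ -0.005288 rad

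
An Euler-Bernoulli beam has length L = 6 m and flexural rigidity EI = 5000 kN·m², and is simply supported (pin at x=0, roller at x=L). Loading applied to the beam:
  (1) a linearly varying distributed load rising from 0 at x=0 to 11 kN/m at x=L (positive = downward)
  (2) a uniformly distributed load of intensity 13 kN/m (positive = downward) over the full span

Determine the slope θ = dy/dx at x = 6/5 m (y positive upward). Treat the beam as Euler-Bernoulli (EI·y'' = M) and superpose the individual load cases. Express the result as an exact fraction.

θ(6/5) = -81939/3125000 rad

Load 1 — triangular load w₀=11 kN/m (0→w₀ over full span):
  θ_1 = -w₀(7L⁴-30L²x²+15x⁴)/(360LEI) = -11·(7·6⁴-30·6²·(6/5)²+15·(6/5)⁴)/(360·6·5000) = -3003/390625 rad
Load 2 — uniform load w=13 kN/m over full span:
  θ_2 = -w(L³-6Lx²+4x³)/(24EI) = -13·(6³-6·6·(6/5)²+4·(6/5)³)/(24·5000) = -11583/625000 rad
Superposition: θ = Σ θ_i = -81939/3125000 rad ≈ -0.026220 rad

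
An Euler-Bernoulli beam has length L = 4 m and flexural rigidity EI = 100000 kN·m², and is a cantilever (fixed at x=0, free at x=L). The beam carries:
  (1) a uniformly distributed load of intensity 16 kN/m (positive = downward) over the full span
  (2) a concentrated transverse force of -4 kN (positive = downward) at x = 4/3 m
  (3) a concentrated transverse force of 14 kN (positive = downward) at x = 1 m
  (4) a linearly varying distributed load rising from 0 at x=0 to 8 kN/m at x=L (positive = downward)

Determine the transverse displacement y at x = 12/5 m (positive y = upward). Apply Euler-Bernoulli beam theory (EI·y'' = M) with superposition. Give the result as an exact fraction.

Load 1 — uniform load w=16 kN/m over full span:
  y_1 = -wx²(x²-4Lx+6L²)/(24EI) = -16·(12/5)²·((12/5)²-4·4·(12/5)+6·4²)/(24·100000) = -4752/1953125 m
Load 2 — point force P=-4 kN at a=4/3 m (b=L-a=8/3):
  y_2 = -Pa²(3x-a)/(6EI)  [x>a] = -(-4)·(4/3)²·(3·(12/5)-(4/3))/(6·100000) = 88/1265625 m
Load 3 — point force P=14 kN at a=1 m (b=L-a=3):
  y_3 = -Pa²(3x-a)/(6EI)  [x>a] = -14·1²·(3·(12/5)-1)/(6·100000) = -217/1500000 m
Load 4 — triangular load w₀=8 kN/m (0→w₀ over full span):
  y_4 = (w₀Lx³/12-w₀L²x²/6-w₀x⁵/(120L))/EI = (8·4·(12/5)³/12-8·4²·(12/5)²/6-8·(12/5)⁵/(120·4))/100000 = -42648/48828125 m
Superposition: y = Σ y_i = -427982591/126562500000 m ≈ -0.003382 m

y(12/5) = -427982591/126562500000 m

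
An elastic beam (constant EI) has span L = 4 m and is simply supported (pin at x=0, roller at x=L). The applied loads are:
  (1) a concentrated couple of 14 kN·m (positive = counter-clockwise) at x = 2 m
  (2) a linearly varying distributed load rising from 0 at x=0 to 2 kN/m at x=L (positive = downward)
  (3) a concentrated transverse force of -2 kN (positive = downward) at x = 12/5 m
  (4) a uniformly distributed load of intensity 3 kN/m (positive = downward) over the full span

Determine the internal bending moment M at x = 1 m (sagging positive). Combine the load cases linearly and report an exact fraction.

Load 1 — applied couple M₀=14 kN·m at a=2 m (b=L-a=2):
  M_1 = M₀x/L  [x≤a] = 14·1/4 = 7/2 kN·m
Load 2 — triangular load w₀=2 kN/m (0→w₀ over full span):
  M_2 = w₀Lx/6 - w₀x³/(6L) = 2·4·1/6 - 2·1³/(6·4) = 5/4 kN·m
Load 3 — point force P=-2 kN at a=12/5 m (b=L-a=8/5):
  M_3 = Pbx/L  [x≤a] = (-2)·(8/5)·1/4 = -4/5 kN·m
Load 4 — uniform load w=3 kN/m over full span:
  M_4 = wx(L-x)/2 = 3·1·(4-1)/2 = 9/2 kN·m
Superposition: M = Σ M_i = 169/20 kN·m ≈ 8.450000 kN·m

M(1) = 169/20 kN·m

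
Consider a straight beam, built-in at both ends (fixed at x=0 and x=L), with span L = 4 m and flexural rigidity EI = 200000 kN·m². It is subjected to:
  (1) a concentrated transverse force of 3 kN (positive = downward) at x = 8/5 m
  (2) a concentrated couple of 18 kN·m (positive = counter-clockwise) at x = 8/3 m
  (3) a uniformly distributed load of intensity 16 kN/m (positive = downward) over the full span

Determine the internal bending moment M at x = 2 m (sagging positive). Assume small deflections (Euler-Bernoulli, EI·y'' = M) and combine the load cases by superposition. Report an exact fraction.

M(2) = 1322/75 kN·m

Load 1 — point force P=3 kN at a=8/5 m (b=L-a=12/5):
  M_1 = Pa²(a+3b)(L-x)/L³ - Pa²b/L²  [x>a] = 3·(8/5)²·((8/5)+3·(12/5))·(4-2)/4³ - 3·(8/5)²·(12/5)/4² = 24/25 kN·m
Load 2 — applied couple M₀=18 kN·m at a=8/3 m (b=L-a=4/3):
  M_2 = R_Ax - M_A  [x≤a] with R_A=6, M_A=6 = 6·2 - 6 = 6 kN·m
Load 3 — uniform load w=16 kN/m over full span:
  M_3 = wLx/2 - wL²/12 - wx²/2 = 16·4·2/2 - 16·4²/12 - 16·2²/2 = 32/3 kN·m
Superposition: M = Σ M_i = 1322/75 kN·m ≈ 17.626667 kN·m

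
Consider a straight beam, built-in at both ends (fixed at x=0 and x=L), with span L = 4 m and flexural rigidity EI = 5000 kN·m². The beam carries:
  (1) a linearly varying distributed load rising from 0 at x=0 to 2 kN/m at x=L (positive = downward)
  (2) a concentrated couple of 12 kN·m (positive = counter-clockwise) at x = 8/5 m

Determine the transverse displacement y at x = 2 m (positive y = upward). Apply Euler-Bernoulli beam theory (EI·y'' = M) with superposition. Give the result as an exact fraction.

Load 1 — triangular load w₀=2 kN/m (0→w₀ over full span):
  y_1 = -w₀x²(L-x)²(x+2L)/(120LEI) = -2·2²·(4-2)²·(2+2·4)/(120·4·5000) = -1/7500 m
Load 2 — applied couple M₀=12 kN·m at a=8/5 m (b=L-a=12/5):
  y_2 = (R_Ax³/6 - M_Ax²/2 - M₀(x-a)²/2)/EI  [x>a] with R_A=108/25, M_A=36/25 = ((108/25)·2³/6 - (36/25)·2²/2 - 12·(2-(8/5))²/2)/5000 = 6/15625 m
Superposition: y = Σ y_i = 47/187500 m ≈ 0.000251 m

y(2) = 47/187500 m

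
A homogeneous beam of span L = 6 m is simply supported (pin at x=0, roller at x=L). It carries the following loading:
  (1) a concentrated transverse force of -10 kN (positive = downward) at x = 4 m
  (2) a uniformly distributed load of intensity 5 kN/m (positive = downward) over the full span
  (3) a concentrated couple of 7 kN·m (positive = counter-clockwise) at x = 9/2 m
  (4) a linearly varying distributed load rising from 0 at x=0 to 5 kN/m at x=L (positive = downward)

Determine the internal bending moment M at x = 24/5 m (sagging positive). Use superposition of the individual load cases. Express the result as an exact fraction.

M(24/5) = 341/25 kN·m

Load 1 — point force P=-10 kN at a=4 m (b=L-a=2):
  M_1 = Pa(L-x)/L  [x>a] = (-10)·4·(6-(24/5))/6 = -8 kN·m
Load 2 — uniform load w=5 kN/m over full span:
  M_2 = wx(L-x)/2 = 5·(24/5)·(6-(24/5))/2 = 72/5 kN·m
Load 3 — applied couple M₀=7 kN·m at a=9/2 m (b=L-a=3/2):
  M_3 = M₀x/L - M₀  [x>a] = 7·(24/5)/6 - 7 = -7/5 kN·m
Load 4 — triangular load w₀=5 kN/m (0→w₀ over full span):
  M_4 = w₀Lx/6 - w₀x³/(6L) = 5·6·(24/5)/6 - 5·(24/5)³/(6·6) = 216/25 kN·m
Superposition: M = Σ M_i = 341/25 kN·m ≈ 13.640000 kN·m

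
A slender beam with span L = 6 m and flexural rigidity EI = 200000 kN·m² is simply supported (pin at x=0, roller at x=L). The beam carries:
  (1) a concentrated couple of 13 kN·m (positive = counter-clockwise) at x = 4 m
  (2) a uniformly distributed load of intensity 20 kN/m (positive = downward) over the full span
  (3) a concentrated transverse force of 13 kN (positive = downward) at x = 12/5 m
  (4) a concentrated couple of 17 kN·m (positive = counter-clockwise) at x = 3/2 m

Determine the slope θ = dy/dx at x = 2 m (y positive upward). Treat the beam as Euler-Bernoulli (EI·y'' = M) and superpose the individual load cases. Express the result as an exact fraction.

Load 1 — applied couple M₀=13 kN·m at a=4 m (b=L-a=2):
  θ_1 = (M₀x²/(2L)+C₁)/EI  [x≤a] with C₁=M₀(3b²-L²)/(6L)=-26/3 = (13·2²/(2·6)+(-26/3))/200000 = -13/600000 rad
Load 2 — uniform load w=20 kN/m over full span:
  θ_2 = -w(L³-6Lx²+4x³)/(24EI) = -20·(6³-6·6·2²+4·2³)/(24·200000) = -13/30000 rad
Load 3 — point force P=13 kN at a=12/5 m (b=L-a=18/5):
  θ_3 = -Pb(L²-b²-3x²)/(6LEI)  [x≤a] = -13·(18/5)·(6²-(18/5)²-3·2²)/(6·6·200000) = -897/12500000 rad
Load 4 — applied couple M₀=17 kN·m at a=3/2 m (b=L-a=9/2):
  θ_4 = (M₀x²/(2L)-M₀(x-a)+C₁)/EI  [x>a] with C₁=M₀(3b²-L²)/(6L)=187/16 = (17·2²/(2·6)-17·(2-(3/2))+(187/16))/200000 = 17/384000 rad
Superposition: θ = Σ θ_i = -578987/1200000000 rad ≈ -0.000482 rad

θ(2) = -578987/1200000000 rad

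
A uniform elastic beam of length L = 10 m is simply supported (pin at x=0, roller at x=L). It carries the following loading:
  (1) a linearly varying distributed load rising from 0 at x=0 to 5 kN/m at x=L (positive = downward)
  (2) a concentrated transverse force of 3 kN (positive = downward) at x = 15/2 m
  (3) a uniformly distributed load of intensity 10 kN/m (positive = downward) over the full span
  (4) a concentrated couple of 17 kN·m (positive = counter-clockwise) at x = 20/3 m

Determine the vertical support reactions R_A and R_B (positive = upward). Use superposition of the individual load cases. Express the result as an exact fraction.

R_A = 3647/60 kN, R_B = 4033/60 kN

Load 1 — triangular load w₀=5 kN/m (0→w₀ over full span):
  R_A = w₀L/6 = 5·10/6 = 25/3 kN
  R_B = w₀L/3 = 5·10/3 = 50/3 kN
Load 2 — point force P=3 kN at a=15/2 m (b=L-a=5/2):
  R_A = Pb/L = 3·(5/2)/10 = 3/4 kN
  R_B = Pa/L = 3·(15/2)/10 = 9/4 kN
Load 3 — uniform load w=10 kN/m over full span:
  R_A = wL/2 = 10·10/2 = 50 kN
  R_B = wL/2 = 10·10/2 = 50 kN
Load 4 — applied couple M₀=17 kN·m at a=20/3 m (b=L-a=10/3):
  R_A = M₀/L = 17/10 kN
  R_B = -M₀/L = -17/10 kN
Superposition: R_A = 3647/60 kN, R_B = 4033/60 kN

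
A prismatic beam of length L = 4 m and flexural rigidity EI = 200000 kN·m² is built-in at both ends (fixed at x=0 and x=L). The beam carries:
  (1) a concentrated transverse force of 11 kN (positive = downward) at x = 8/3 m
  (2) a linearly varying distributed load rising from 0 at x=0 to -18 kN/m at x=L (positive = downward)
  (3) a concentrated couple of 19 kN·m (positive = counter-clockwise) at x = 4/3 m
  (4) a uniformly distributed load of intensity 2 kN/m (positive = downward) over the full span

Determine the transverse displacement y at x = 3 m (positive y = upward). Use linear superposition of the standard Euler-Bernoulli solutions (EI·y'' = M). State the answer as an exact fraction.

Load 1 — point force P=11 kN at a=8/3 m (b=L-a=4/3):
  y_1 = -Pa²(L-x)²(3bL-(3b+a)(L-x))/(6L³EI)  [x>a] = -11·(8/3)²·(4-3)²·(3·(4/3)·4-(3·(4/3)+(8/3))·(4-3))/(6·4³·200000) = -77/8100000 m
Load 2 — triangular load w₀=-18 kN/m (0→w₀ over full span):
  y_2 = -w₀x²(L-x)²(x+2L)/(120LEI) = -(-18)·3²·(4-3)²·(3+2·4)/(120·4·200000) = 297/16000000 m
Load 3 — applied couple M₀=19 kN·m at a=4/3 m (b=L-a=8/3):
  y_3 = (R_Ax³/6 - M_Ax²/2 - M₀(x-a)²/2)/EI  [x>a] with R_A=19/3, M_A=0 = ((19/3)·3³/6 - 0·3²/2 - 19·(3-(4/3))²/2)/200000 = 19/1800000 m
Load 4 — uniform load w=2 kN/m over full span:
  y_4 = -wx²(L-x)²/(24EI) = -2·3²·(4-3)²/(24·200000) = -3/800000 m
Superposition: y = Σ y_i = 20557/1296000000 m ≈ 0.000016 m

y(3) = 20557/1296000000 m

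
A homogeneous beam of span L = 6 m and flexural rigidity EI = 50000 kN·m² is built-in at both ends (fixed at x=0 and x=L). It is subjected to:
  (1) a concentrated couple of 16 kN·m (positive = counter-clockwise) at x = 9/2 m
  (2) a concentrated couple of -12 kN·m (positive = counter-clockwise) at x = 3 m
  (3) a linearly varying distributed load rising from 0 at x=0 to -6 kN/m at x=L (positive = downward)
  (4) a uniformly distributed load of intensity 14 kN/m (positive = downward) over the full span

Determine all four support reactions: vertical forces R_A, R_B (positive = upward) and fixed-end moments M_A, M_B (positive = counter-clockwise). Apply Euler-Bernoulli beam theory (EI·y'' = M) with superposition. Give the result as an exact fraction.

Load 1 — applied couple M₀=16 kN·m at a=9/2 m (b=L-a=3/2):
  R_A = 6M₀ab/L³ = 6·16·(9/2)·(3/2)/6³ = 3 kN
  M_A = M₀b(2a-b)/L² = 16·(3/2)·(2·(9/2)-(3/2))/6² = 5 kN·m
  R_B = -6M₀ab/L³ = -6·16·(9/2)·(3/2)/6³ = -3 kN
  M_B = M₀a(2b-a)/L² = 16·(9/2)·(2·(3/2)-(9/2))/6² = -3 kN·m
Load 2 — applied couple M₀=-12 kN·m at a=3 m (b=L-a=3):
  R_A = 6M₀ab/L³ = 6·(-12)·3·3/6³ = -3 kN
  M_A = M₀b(2a-b)/L² = (-12)·3·(2·3-3)/6² = -3 kN·m
  R_B = -6M₀ab/L³ = -6·(-12)·3·3/6³ = 3 kN
  M_B = M₀a(2b-a)/L² = (-12)·3·(2·3-3)/6² = -3 kN·m
Load 3 — triangular load w₀=-6 kN/m (0→w₀ over full span):
  R_A = 3w₀L/20 = 3·(-6)·6/20 = -27/5 kN
  M_A = w₀L²/30 = (-6)·6²/30 = -36/5 kN·m
  R_B = 7w₀L/20 = 7·(-6)·6/20 = -63/5 kN
  M_B = -w₀L²/20 = -(-6)·6²/20 = 54/5 kN·m
Load 4 — uniform load w=14 kN/m over full span:
  R_A = wL/2 = 14·6/2 = 42 kN
  M_A = wL²/12 = 14·6²/12 = 42 kN·m
  R_B = wL/2 = 14·6/2 = 42 kN
  M_B = -wL²/12 = -14·6²/12 = -42 kN·m
Superposition: R_A = 183/5 kN, M_A = 184/5 kN·m, R_B = 147/5 kN, M_B = -186/5 kN·m

R_A = 183/5 kN, M_A = 184/5 kN·m, R_B = 147/5 kN, M_B = -186/5 kN·m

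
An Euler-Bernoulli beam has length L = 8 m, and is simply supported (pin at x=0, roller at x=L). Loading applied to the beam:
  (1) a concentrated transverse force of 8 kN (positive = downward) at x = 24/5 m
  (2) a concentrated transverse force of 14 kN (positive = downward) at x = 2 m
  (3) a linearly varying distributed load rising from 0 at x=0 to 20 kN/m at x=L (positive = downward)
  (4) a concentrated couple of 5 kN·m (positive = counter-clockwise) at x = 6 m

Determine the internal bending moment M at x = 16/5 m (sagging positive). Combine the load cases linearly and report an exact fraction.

M(16/5) = 2518/25 kN·m

Load 1 — point force P=8 kN at a=24/5 m (b=L-a=16/5):
  M_1 = Pbx/L  [x≤a] = 8·(16/5)·(16/5)/8 = 256/25 kN·m
Load 2 — point force P=14 kN at a=2 m (b=L-a=6):
  M_2 = Pa(L-x)/L  [x>a] = 14·2·(8-(16/5))/8 = 84/5 kN·m
Load 3 — triangular load w₀=20 kN/m (0→w₀ over full span):
  M_3 = w₀Lx/6 - w₀x³/(6L) = 20·8·(16/5)/6 - 20·(16/5)³/(6·8) = 1792/25 kN·m
Load 4 — applied couple M₀=5 kN·m at a=6 m (b=L-a=2):
  M_4 = M₀x/L  [x≤a] = 5·(16/5)/8 = 2 kN·m
Superposition: M = Σ M_i = 2518/25 kN·m ≈ 100.720000 kN·m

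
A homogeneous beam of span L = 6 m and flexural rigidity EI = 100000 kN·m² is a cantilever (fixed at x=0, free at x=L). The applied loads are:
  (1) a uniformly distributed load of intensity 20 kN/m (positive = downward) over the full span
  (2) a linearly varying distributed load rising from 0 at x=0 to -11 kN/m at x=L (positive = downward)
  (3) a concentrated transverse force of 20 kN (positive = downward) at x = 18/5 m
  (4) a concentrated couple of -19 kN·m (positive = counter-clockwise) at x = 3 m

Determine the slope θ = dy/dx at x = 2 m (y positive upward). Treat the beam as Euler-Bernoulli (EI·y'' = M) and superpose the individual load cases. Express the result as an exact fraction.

Load 1 — uniform load w=20 kN/m over full span:
  θ_1 = -wx(x²-3Lx+3L²)/(6EI) = -20·2·(2²-3·6·2+3·6²)/(6·100000) = -19/3750 rad
Load 2 — triangular load w₀=-11 kN/m (0→w₀ over full span):
  θ_2 = (w₀Lx²/4-w₀L²x/3-w₀x⁴/(24L))/EI = ((-11)·6·2²/4-(-11)·6²·2/3-(-11)·2⁴/(24·6))/100000 = 1793/900000 rad
Load 3 — point force P=20 kN at a=18/5 m (b=L-a=12/5):
  θ_3 = -Px(2a-x)/(2EI)  [x≤a] = -20·2·(2·(18/5)-2)/(2·100000) = -13/12500 rad
Load 4 — applied couple M₀=-19 kN·m at a=3 m (b=L-a=3):
  θ_4 = M₀x/EI  [x≤a] = (-19)·2/100000 = -19/50000 rad
Superposition: θ = Σ θ_i = -809/180000 rad ≈ -0.004494 rad

θ(2) = -809/180000 rad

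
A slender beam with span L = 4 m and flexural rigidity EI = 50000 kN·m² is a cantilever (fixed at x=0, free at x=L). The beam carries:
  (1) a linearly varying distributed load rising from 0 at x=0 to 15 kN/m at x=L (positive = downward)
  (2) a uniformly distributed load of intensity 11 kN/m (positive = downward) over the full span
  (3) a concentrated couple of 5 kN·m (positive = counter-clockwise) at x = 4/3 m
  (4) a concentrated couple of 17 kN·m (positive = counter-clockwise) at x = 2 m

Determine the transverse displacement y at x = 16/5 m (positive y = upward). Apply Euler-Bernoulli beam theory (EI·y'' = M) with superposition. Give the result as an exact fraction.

Load 1 — triangular load w₀=15 kN/m (0→w₀ over full span):
  y_1 = (w₀Lx³/12-w₀L²x²/6-w₀x⁵/(120L))/EI = (15·4·(16/5)³/12-15·4²·(16/5)²/6-15·(16/5)⁵/(120·4))/50000 = -50048/9765625 m
Load 2 — uniform load w=11 kN/m over full span:
  y_2 = -wx²(x²-4Lx+6L²)/(24EI) = -11·(16/5)²·((16/5)²-4·4·(16/5)+6·4²)/(24·50000) = -30272/5859375 m
Load 3 — applied couple M₀=5 kN·m at a=4/3 m (b=L-a=8/3):
  y_3 = M₀a(2x-a)/(2EI)  [x>a] = 5·(4/3)·(2·(16/5)-(4/3))/(2·50000) = 19/56250 m
Load 4 — applied couple M₀=17 kN·m at a=2 m (b=L-a=2):
  y_4 = M₀a(2x-a)/(2EI)  [x>a] = 17·2·(2·(16/5)-2)/(2·50000) = 187/125000 m
Superposition: y = Σ y_i = -5946721/703125000 m ≈ -0.008458 m

y(16/5) = -5946721/703125000 m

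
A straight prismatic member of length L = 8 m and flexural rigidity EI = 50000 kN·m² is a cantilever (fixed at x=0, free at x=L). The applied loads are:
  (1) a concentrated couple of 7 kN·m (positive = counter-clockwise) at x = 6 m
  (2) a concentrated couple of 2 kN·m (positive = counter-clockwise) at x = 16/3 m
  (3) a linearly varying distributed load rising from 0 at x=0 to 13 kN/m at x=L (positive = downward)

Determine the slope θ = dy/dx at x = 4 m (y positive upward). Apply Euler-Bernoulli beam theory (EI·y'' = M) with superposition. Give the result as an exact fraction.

Load 1 — applied couple M₀=7 kN·m at a=6 m (b=L-a=2):
  θ_1 = M₀x/EI  [x≤a] = 7·4/50000 = 7/12500 rad
Load 2 — applied couple M₀=2 kN·m at a=16/3 m (b=L-a=8/3):
  θ_2 = M₀x/EI  [x≤a] = 2·4/50000 = 1/6250 rad
Load 3 — triangular load w₀=13 kN/m (0→w₀ over full span):
  θ_3 = (w₀Lx²/4-w₀L²x/3-w₀x⁴/(24L))/EI = (13·8·4²/4-13·8²·4/3-13·4⁴/(24·8))/50000 = -533/37500 rad
Superposition: θ = Σ θ_i = -253/18750 rad ≈ -0.013493 rad

θ(4) = -253/18750 rad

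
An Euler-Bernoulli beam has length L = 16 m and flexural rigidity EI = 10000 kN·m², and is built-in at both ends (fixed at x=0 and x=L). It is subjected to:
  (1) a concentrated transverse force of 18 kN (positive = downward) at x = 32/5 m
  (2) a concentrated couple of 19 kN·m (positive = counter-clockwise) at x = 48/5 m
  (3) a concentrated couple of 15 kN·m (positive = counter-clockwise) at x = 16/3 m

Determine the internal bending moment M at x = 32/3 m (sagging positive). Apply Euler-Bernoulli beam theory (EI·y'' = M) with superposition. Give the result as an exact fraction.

Load 1 — point force P=18 kN at a=32/5 m (b=L-a=48/5):
  M_1 = Pa²(a+3b)(L-x)/L³ - Pa²b/L²  [x>a] = 18·(32/5)²·((32/5)+3·(48/5))·(16-(32/3))/16³ - 18·(32/5)²·(48/5)/16² = 768/125 kN·m
Load 2 — applied couple M₀=19 kN·m at a=48/5 m (b=L-a=32/5):
  M_2 = R_Ax - M_A - M₀  [x>a] with R_A=171/100, M_A=152/25 = (171/100)·(32/3) - (152/25) - 19 = -171/25 kN·m
Load 3 — applied couple M₀=15 kN·m at a=16/3 m (b=L-a=32/3):
  M_3 = R_Ax - M_A - M₀  [x>a] with R_A=5/4, M_A=0 = (5/4)·(32/3) - 0 - 15 = -5/3 kN·m
Superposition: M = Σ M_i = -886/375 kN·m ≈ -2.362667 kN·m

M(32/3) = -886/375 kN·m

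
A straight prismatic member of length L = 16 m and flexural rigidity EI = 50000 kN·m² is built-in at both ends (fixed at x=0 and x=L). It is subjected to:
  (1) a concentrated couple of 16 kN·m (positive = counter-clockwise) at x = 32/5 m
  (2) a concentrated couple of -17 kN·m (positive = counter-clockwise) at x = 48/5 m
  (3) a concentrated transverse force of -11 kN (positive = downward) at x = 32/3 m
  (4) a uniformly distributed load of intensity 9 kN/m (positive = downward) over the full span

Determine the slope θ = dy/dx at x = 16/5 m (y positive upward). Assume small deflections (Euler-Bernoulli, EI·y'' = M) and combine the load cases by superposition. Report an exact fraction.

Load 1 — applied couple M₀=16 kN·m at a=32/5 m (b=L-a=48/5):
  θ_1 = (R_Ax²/2 - M_Ax)/EI  [x≤a] with R_A=36/25, M_A=48/25 = ((36/25)·(16/5)²/2 - (48/25)·(16/5))/50000 = 48/1953125 rad
Load 2 — applied couple M₀=-17 kN·m at a=48/5 m (b=L-a=32/5):
  θ_2 = (R_Ax²/2 - M_Ax)/EI  [x≤a] with R_A=-153/100, M_A=-136/25 = ((-153/100)·(16/5)²/2 - (-136/25)·(16/5))/50000 = 374/1953125 rad
Load 3 — point force P=-11 kN at a=32/3 m (b=L-a=16/3):
  θ_3 = -Pb²x(2aL-(3a+b)x)/(2L³EI)  [x≤a] = -(-11)·(16/3)²·(16/5)·(2·(32/3)·16-(3·(32/3)+(16/3))·(16/5))/(2·16³·50000) = 1144/2109375 rad
Load 4 — uniform load w=9 kN/m over full span:
  θ_4 = -wx(L-x)(L-2x)/(12EI) = -9·(16/5)·(16-(16/5))·(16-2·(16/5))/(12·50000) = -2304/390625 rad
Superposition: θ = Σ θ_i = -271046/52734375 rad ≈ -0.005140 rad

θ(16/5) = -271046/52734375 rad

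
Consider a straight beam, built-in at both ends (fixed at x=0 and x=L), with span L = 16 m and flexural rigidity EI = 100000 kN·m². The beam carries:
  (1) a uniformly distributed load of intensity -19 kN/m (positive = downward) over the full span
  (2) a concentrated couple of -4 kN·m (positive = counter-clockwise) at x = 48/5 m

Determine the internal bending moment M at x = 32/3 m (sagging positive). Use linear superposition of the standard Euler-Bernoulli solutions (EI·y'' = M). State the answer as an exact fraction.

M(32/3) = -30076/225 kN·m

Load 1 — uniform load w=-19 kN/m over full span:
  M_1 = wLx/2 - wL²/12 - wx²/2 = (-19)·16·(32/3)/2 - (-19)·16²/12 - (-19)·(32/3)²/2 = -1216/9 kN·m
Load 2 — applied couple M₀=-4 kN·m at a=48/5 m (b=L-a=32/5):
  M_2 = R_Ax - M_A - M₀  [x>a] with R_A=-9/25, M_A=-32/25 = (-9/25)·(32/3) - (-32/25) - (-4) = 36/25 kN·m
Superposition: M = Σ M_i = -30076/225 kN·m ≈ -133.671111 kN·m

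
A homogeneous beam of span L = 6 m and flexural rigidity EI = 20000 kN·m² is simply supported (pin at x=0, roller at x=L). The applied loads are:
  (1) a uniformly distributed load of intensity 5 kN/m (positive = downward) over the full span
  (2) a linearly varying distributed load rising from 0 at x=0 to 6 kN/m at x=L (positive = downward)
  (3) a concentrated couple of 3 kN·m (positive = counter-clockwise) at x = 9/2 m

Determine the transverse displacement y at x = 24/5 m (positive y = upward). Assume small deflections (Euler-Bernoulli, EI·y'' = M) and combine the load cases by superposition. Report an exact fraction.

y(24/5) = -10541583/2500000000 m

Load 1 — uniform load w=5 kN/m over full span:
  y_1 = -wx(L³-2Lx²+x³)/(24EI) = -5·(24/5)·(6³-2·6·(24/5)²+(24/5)³)/(24·20000) = -783/312500 m
Load 2 — triangular load w₀=6 kN/m (0→w₀ over full span):
  y_2 = -w₀x(7L⁴-10L²x²+3x⁴)/(360LEI) = -6·(24/5)·(7·6⁴-10·6²·(24/5)²+3·(24/5)⁴)/(360·6·20000) = -30861/19531250 m
Load 3 — applied couple M₀=3 kN·m at a=9/2 m (b=L-a=3/2):
  y_3 = (M₀x³/(6L)-M₀(x-a)²/2+C₁x)/EI  [x>a] with C₁=M₀(3b²-L²)/(6L)=-39/16 = (3·(24/5)³/(6·6)-3·((24/5)-(9/2))²/2+(-39/16)·(24/5))/20000 = -2619/20000000 m
Superposition: y = Σ y_i = -10541583/2500000000 m ≈ -0.004217 m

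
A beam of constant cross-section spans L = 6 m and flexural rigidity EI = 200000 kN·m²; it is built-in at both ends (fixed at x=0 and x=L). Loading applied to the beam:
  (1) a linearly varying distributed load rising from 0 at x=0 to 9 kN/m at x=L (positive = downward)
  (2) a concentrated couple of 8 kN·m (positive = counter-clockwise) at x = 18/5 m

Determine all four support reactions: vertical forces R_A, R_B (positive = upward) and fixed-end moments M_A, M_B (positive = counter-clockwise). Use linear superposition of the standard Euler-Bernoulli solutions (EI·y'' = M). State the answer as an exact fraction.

R_A = 501/50 kN, M_A = 334/25 kN·m, R_B = 849/50 kN, M_B = -381/25 kN·m

Load 1 — triangular load w₀=9 kN/m (0→w₀ over full span):
  R_A = 3w₀L/20 = 3·9·6/20 = 81/10 kN
  M_A = w₀L²/30 = 9·6²/30 = 54/5 kN·m
  R_B = 7w₀L/20 = 7·9·6/20 = 189/10 kN
  M_B = -w₀L²/20 = -9·6²/20 = -81/5 kN·m
Load 2 — applied couple M₀=8 kN·m at a=18/5 m (b=L-a=12/5):
  R_A = 6M₀ab/L³ = 6·8·(18/5)·(12/5)/6³ = 48/25 kN
  M_A = M₀b(2a-b)/L² = 8·(12/5)·(2·(18/5)-(12/5))/6² = 64/25 kN·m
  R_B = -6M₀ab/L³ = -6·8·(18/5)·(12/5)/6³ = -48/25 kN
  M_B = M₀a(2b-a)/L² = 8·(18/5)·(2·(12/5)-(18/5))/6² = 24/25 kN·m
Superposition: R_A = 501/50 kN, M_A = 334/25 kN·m, R_B = 849/50 kN, M_B = -381/25 kN·m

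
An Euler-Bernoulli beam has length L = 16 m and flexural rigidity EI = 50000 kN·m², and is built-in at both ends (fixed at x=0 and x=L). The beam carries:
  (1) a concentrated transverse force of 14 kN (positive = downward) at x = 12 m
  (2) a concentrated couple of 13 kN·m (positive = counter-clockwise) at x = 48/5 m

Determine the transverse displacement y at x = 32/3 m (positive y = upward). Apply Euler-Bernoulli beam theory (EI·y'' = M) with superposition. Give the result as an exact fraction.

Load 1 — point force P=14 kN at a=12 m (b=L-a=4):
  y_1 = -Pb²x²(3aL-(3a+b)x)/(6L³EI)  [x≤a] = -14·4²·(32/3)²·(3·12·16-(3·12+4)·(32/3))/(6·16³·50000) = -784/253125 m
Load 2 — applied couple M₀=13 kN·m at a=48/5 m (b=L-a=32/5):
  y_2 = (R_Ax³/6 - M_Ax²/2 - M₀(x-a)²/2)/EI  [x>a] with R_A=117/100, M_A=104/25 = ((117/100)·(32/3)³/6 - (104/25)·(32/3)²/2 - 13·((32/3)-(48/5))²/2)/50000 = -104/703125 m
Superposition: y = Σ y_i = -20536/6328125 m ≈ -0.003245 m

y(32/3) = -20536/6328125 m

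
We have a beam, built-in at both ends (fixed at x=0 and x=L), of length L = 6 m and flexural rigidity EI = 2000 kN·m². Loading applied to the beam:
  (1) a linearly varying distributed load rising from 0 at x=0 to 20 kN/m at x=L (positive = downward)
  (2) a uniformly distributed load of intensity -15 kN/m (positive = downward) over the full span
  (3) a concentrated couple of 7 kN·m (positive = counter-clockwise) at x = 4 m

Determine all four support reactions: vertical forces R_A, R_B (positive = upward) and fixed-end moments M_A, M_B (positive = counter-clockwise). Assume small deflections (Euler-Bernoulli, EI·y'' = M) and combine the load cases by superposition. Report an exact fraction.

R_A = -229/9 kN, M_A = -56/3 kN·m, R_B = -41/9 kN, M_B = 9 kN·m

Load 1 — triangular load w₀=20 kN/m (0→w₀ over full span):
  R_A = 3w₀L/20 = 3·20·6/20 = 18 kN
  M_A = w₀L²/30 = 20·6²/30 = 24 kN·m
  R_B = 7w₀L/20 = 7·20·6/20 = 42 kN
  M_B = -w₀L²/20 = -20·6²/20 = -36 kN·m
Load 2 — uniform load w=-15 kN/m over full span:
  R_A = wL/2 = (-15)·6/2 = -45 kN
  M_A = wL²/12 = (-15)·6²/12 = -45 kN·m
  R_B = wL/2 = (-15)·6/2 = -45 kN
  M_B = -wL²/12 = -(-15)·6²/12 = 45 kN·m
Load 3 — applied couple M₀=7 kN·m at a=4 m (b=L-a=2):
  R_A = 6M₀ab/L³ = 6·7·4·2/6³ = 14/9 kN
  M_A = M₀b(2a-b)/L² = 7·2·(2·4-2)/6² = 7/3 kN·m
  R_B = -6M₀ab/L³ = -6·7·4·2/6³ = -14/9 kN
  M_B = M₀a(2b-a)/L² = 7·4·(2·2-4)/6² = 0 kN·m
Superposition: R_A = -229/9 kN, M_A = -56/3 kN·m, R_B = -41/9 kN, M_B = 9 kN·m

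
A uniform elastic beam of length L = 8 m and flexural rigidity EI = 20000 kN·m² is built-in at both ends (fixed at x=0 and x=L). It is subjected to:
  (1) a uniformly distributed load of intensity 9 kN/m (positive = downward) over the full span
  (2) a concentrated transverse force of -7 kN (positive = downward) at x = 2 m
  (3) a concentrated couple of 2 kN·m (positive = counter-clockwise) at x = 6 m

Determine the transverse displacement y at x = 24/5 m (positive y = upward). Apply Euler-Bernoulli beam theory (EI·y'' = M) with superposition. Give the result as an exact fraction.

y(24/5) = -38917/9375000 m

Load 1 — uniform load w=9 kN/m over full span:
  y_1 = -wx²(L-x)²/(24EI) = -9·(24/5)²·(8-(24/5))²/(24·20000) = -1728/390625 m
Load 2 — point force P=-7 kN at a=2 m (b=L-a=6):
  y_2 = -Pa²(L-x)²(3bL-(3b+a)(L-x))/(6L³EI)  [x>a] = -(-7)·2²·(8-(24/5))²·(3·6·8-(3·6+2)·(8-(24/5)))/(6·8³·20000) = 7/18750 m
Load 3 — applied couple M₀=2 kN·m at a=6 m (b=L-a=2):
  y_3 = (R_Ax³/6 - M_Ax²/2)/EI  [x≤a] with R_A=9/32, M_A=5/8 = ((9/32)·(24/5)³/6 - (5/8)·(24/5)²/2)/20000 = -63/625000 m
Superposition: y = Σ y_i = -38917/9375000 m ≈ -0.004151 m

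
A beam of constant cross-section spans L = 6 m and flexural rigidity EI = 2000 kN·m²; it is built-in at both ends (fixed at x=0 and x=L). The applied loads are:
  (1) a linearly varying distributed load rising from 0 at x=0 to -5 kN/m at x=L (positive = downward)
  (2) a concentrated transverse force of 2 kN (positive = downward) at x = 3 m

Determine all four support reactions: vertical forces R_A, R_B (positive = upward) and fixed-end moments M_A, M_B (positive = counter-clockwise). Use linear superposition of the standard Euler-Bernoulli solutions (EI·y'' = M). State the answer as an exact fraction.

R_A = -7/2 kN, M_A = -9/2 kN·m, R_B = -19/2 kN, M_B = 15/2 kN·m

Load 1 — triangular load w₀=-5 kN/m (0→w₀ over full span):
  R_A = 3w₀L/20 = 3·(-5)·6/20 = -9/2 kN
  M_A = w₀L²/30 = (-5)·6²/30 = -6 kN·m
  R_B = 7w₀L/20 = 7·(-5)·6/20 = -21/2 kN
  M_B = -w₀L²/20 = -(-5)·6²/20 = 9 kN·m
Load 2 — point force P=2 kN at a=3 m (b=L-a=3):
  R_A = Pb²(3a+b)/L³ = 2·3²·(3·3+3)/6³ = 1 kN
  M_A = Pab²/L² = 2·3·3²/6² = 3/2 kN·m
  R_B = Pa²(a+3b)/L³ = 2·3²·(3+3·3)/6³ = 1 kN
  M_B = -Pa²b/L² = -2·3²·3/6² = -3/2 kN·m
Superposition: R_A = -7/2 kN, M_A = -9/2 kN·m, R_B = -19/2 kN, M_B = 15/2 kN·m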